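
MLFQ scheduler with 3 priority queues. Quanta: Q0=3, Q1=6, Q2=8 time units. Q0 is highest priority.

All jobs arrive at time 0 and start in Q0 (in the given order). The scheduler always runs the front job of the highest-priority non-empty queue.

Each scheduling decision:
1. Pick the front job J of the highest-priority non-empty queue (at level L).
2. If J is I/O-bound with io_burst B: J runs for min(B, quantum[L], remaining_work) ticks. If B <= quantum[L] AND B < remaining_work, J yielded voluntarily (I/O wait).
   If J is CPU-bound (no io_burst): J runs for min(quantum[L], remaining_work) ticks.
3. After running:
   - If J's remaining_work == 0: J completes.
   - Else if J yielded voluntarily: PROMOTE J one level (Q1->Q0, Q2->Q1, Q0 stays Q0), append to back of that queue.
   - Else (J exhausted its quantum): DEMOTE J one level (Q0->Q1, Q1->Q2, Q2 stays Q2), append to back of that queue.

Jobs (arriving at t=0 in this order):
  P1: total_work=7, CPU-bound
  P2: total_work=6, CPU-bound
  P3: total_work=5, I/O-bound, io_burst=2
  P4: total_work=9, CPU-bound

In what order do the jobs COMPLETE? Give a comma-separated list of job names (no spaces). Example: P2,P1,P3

t=0-3: P1@Q0 runs 3, rem=4, quantum used, demote→Q1. Q0=[P2,P3,P4] Q1=[P1] Q2=[]
t=3-6: P2@Q0 runs 3, rem=3, quantum used, demote→Q1. Q0=[P3,P4] Q1=[P1,P2] Q2=[]
t=6-8: P3@Q0 runs 2, rem=3, I/O yield, promote→Q0. Q0=[P4,P3] Q1=[P1,P2] Q2=[]
t=8-11: P4@Q0 runs 3, rem=6, quantum used, demote→Q1. Q0=[P3] Q1=[P1,P2,P4] Q2=[]
t=11-13: P3@Q0 runs 2, rem=1, I/O yield, promote→Q0. Q0=[P3] Q1=[P1,P2,P4] Q2=[]
t=13-14: P3@Q0 runs 1, rem=0, completes. Q0=[] Q1=[P1,P2,P4] Q2=[]
t=14-18: P1@Q1 runs 4, rem=0, completes. Q0=[] Q1=[P2,P4] Q2=[]
t=18-21: P2@Q1 runs 3, rem=0, completes. Q0=[] Q1=[P4] Q2=[]
t=21-27: P4@Q1 runs 6, rem=0, completes. Q0=[] Q1=[] Q2=[]

Answer: P3,P1,P2,P4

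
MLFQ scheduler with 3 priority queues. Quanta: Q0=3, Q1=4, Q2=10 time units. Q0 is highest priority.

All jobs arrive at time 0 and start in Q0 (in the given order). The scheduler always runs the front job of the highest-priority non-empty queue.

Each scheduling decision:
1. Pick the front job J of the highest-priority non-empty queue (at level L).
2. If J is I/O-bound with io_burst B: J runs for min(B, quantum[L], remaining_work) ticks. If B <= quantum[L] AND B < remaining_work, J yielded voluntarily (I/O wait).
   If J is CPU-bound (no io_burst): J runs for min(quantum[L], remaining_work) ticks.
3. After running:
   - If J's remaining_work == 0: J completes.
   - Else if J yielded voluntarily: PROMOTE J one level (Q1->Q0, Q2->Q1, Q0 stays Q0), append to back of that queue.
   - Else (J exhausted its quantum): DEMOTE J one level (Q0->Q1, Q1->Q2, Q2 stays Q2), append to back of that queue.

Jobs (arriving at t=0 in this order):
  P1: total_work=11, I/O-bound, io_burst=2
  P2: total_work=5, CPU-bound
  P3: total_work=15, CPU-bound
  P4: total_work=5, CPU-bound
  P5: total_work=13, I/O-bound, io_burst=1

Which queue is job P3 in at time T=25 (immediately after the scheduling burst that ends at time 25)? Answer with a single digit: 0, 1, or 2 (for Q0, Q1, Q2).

t=0-2: P1@Q0 runs 2, rem=9, I/O yield, promote→Q0. Q0=[P2,P3,P4,P5,P1] Q1=[] Q2=[]
t=2-5: P2@Q0 runs 3, rem=2, quantum used, demote→Q1. Q0=[P3,P4,P5,P1] Q1=[P2] Q2=[]
t=5-8: P3@Q0 runs 3, rem=12, quantum used, demote→Q1. Q0=[P4,P5,P1] Q1=[P2,P3] Q2=[]
t=8-11: P4@Q0 runs 3, rem=2, quantum used, demote→Q1. Q0=[P5,P1] Q1=[P2,P3,P4] Q2=[]
t=11-12: P5@Q0 runs 1, rem=12, I/O yield, promote→Q0. Q0=[P1,P5] Q1=[P2,P3,P4] Q2=[]
t=12-14: P1@Q0 runs 2, rem=7, I/O yield, promote→Q0. Q0=[P5,P1] Q1=[P2,P3,P4] Q2=[]
t=14-15: P5@Q0 runs 1, rem=11, I/O yield, promote→Q0. Q0=[P1,P5] Q1=[P2,P3,P4] Q2=[]
t=15-17: P1@Q0 runs 2, rem=5, I/O yield, promote→Q0. Q0=[P5,P1] Q1=[P2,P3,P4] Q2=[]
t=17-18: P5@Q0 runs 1, rem=10, I/O yield, promote→Q0. Q0=[P1,P5] Q1=[P2,P3,P4] Q2=[]
t=18-20: P1@Q0 runs 2, rem=3, I/O yield, promote→Q0. Q0=[P5,P1] Q1=[P2,P3,P4] Q2=[]
t=20-21: P5@Q0 runs 1, rem=9, I/O yield, promote→Q0. Q0=[P1,P5] Q1=[P2,P3,P4] Q2=[]
t=21-23: P1@Q0 runs 2, rem=1, I/O yield, promote→Q0. Q0=[P5,P1] Q1=[P2,P3,P4] Q2=[]
t=23-24: P5@Q0 runs 1, rem=8, I/O yield, promote→Q0. Q0=[P1,P5] Q1=[P2,P3,P4] Q2=[]
t=24-25: P1@Q0 runs 1, rem=0, completes. Q0=[P5] Q1=[P2,P3,P4] Q2=[]
t=25-26: P5@Q0 runs 1, rem=7, I/O yield, promote→Q0. Q0=[P5] Q1=[P2,P3,P4] Q2=[]
t=26-27: P5@Q0 runs 1, rem=6, I/O yield, promote→Q0. Q0=[P5] Q1=[P2,P3,P4] Q2=[]
t=27-28: P5@Q0 runs 1, rem=5, I/O yield, promote→Q0. Q0=[P5] Q1=[P2,P3,P4] Q2=[]
t=28-29: P5@Q0 runs 1, rem=4, I/O yield, promote→Q0. Q0=[P5] Q1=[P2,P3,P4] Q2=[]
t=29-30: P5@Q0 runs 1, rem=3, I/O yield, promote→Q0. Q0=[P5] Q1=[P2,P3,P4] Q2=[]
t=30-31: P5@Q0 runs 1, rem=2, I/O yield, promote→Q0. Q0=[P5] Q1=[P2,P3,P4] Q2=[]
t=31-32: P5@Q0 runs 1, rem=1, I/O yield, promote→Q0. Q0=[P5] Q1=[P2,P3,P4] Q2=[]
t=32-33: P5@Q0 runs 1, rem=0, completes. Q0=[] Q1=[P2,P3,P4] Q2=[]
t=33-35: P2@Q1 runs 2, rem=0, completes. Q0=[] Q1=[P3,P4] Q2=[]
t=35-39: P3@Q1 runs 4, rem=8, quantum used, demote→Q2. Q0=[] Q1=[P4] Q2=[P3]
t=39-41: P4@Q1 runs 2, rem=0, completes. Q0=[] Q1=[] Q2=[P3]
t=41-49: P3@Q2 runs 8, rem=0, completes. Q0=[] Q1=[] Q2=[]

Answer: 1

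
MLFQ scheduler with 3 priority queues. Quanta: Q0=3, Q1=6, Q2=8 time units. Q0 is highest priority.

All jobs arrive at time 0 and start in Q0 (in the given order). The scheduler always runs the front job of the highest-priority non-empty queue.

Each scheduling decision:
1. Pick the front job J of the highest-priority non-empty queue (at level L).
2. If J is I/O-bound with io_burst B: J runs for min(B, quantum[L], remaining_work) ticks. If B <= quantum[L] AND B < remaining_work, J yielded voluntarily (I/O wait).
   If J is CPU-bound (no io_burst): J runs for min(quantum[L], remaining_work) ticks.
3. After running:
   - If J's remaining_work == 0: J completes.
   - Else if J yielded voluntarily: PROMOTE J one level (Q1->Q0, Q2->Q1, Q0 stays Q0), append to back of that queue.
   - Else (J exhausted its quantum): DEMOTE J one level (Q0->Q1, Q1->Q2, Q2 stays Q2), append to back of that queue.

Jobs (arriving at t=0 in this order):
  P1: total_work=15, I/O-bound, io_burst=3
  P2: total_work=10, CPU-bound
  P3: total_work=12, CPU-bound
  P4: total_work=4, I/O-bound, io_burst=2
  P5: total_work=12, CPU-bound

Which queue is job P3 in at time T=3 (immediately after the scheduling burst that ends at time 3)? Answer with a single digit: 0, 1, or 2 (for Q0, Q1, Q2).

t=0-3: P1@Q0 runs 3, rem=12, I/O yield, promote→Q0. Q0=[P2,P3,P4,P5,P1] Q1=[] Q2=[]
t=3-6: P2@Q0 runs 3, rem=7, quantum used, demote→Q1. Q0=[P3,P4,P5,P1] Q1=[P2] Q2=[]
t=6-9: P3@Q0 runs 3, rem=9, quantum used, demote→Q1. Q0=[P4,P5,P1] Q1=[P2,P3] Q2=[]
t=9-11: P4@Q0 runs 2, rem=2, I/O yield, promote→Q0. Q0=[P5,P1,P4] Q1=[P2,P3] Q2=[]
t=11-14: P5@Q0 runs 3, rem=9, quantum used, demote→Q1. Q0=[P1,P4] Q1=[P2,P3,P5] Q2=[]
t=14-17: P1@Q0 runs 3, rem=9, I/O yield, promote→Q0. Q0=[P4,P1] Q1=[P2,P3,P5] Q2=[]
t=17-19: P4@Q0 runs 2, rem=0, completes. Q0=[P1] Q1=[P2,P3,P5] Q2=[]
t=19-22: P1@Q0 runs 3, rem=6, I/O yield, promote→Q0. Q0=[P1] Q1=[P2,P3,P5] Q2=[]
t=22-25: P1@Q0 runs 3, rem=3, I/O yield, promote→Q0. Q0=[P1] Q1=[P2,P3,P5] Q2=[]
t=25-28: P1@Q0 runs 3, rem=0, completes. Q0=[] Q1=[P2,P3,P5] Q2=[]
t=28-34: P2@Q1 runs 6, rem=1, quantum used, demote→Q2. Q0=[] Q1=[P3,P5] Q2=[P2]
t=34-40: P3@Q1 runs 6, rem=3, quantum used, demote→Q2. Q0=[] Q1=[P5] Q2=[P2,P3]
t=40-46: P5@Q1 runs 6, rem=3, quantum used, demote→Q2. Q0=[] Q1=[] Q2=[P2,P3,P5]
t=46-47: P2@Q2 runs 1, rem=0, completes. Q0=[] Q1=[] Q2=[P3,P5]
t=47-50: P3@Q2 runs 3, rem=0, completes. Q0=[] Q1=[] Q2=[P5]
t=50-53: P5@Q2 runs 3, rem=0, completes. Q0=[] Q1=[] Q2=[]

Answer: 0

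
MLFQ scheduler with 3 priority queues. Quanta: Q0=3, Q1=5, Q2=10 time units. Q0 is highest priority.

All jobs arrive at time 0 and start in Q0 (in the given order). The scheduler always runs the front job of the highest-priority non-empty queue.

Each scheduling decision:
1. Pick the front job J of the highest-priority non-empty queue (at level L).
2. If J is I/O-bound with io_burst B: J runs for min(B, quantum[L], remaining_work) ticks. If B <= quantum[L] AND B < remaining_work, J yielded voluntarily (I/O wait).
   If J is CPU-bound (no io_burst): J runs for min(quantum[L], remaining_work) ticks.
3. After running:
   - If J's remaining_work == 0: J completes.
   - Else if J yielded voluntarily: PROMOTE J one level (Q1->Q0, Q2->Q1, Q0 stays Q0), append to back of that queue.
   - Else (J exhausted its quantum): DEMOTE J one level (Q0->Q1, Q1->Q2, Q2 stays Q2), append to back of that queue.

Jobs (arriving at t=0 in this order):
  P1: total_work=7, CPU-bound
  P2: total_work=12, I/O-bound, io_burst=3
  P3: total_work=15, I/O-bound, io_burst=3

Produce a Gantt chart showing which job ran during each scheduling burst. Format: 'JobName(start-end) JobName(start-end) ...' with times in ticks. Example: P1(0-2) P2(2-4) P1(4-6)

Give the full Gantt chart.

Answer: P1(0-3) P2(3-6) P3(6-9) P2(9-12) P3(12-15) P2(15-18) P3(18-21) P2(21-24) P3(24-27) P3(27-30) P1(30-34)

Derivation:
t=0-3: P1@Q0 runs 3, rem=4, quantum used, demote→Q1. Q0=[P2,P3] Q1=[P1] Q2=[]
t=3-6: P2@Q0 runs 3, rem=9, I/O yield, promote→Q0. Q0=[P3,P2] Q1=[P1] Q2=[]
t=6-9: P3@Q0 runs 3, rem=12, I/O yield, promote→Q0. Q0=[P2,P3] Q1=[P1] Q2=[]
t=9-12: P2@Q0 runs 3, rem=6, I/O yield, promote→Q0. Q0=[P3,P2] Q1=[P1] Q2=[]
t=12-15: P3@Q0 runs 3, rem=9, I/O yield, promote→Q0. Q0=[P2,P3] Q1=[P1] Q2=[]
t=15-18: P2@Q0 runs 3, rem=3, I/O yield, promote→Q0. Q0=[P3,P2] Q1=[P1] Q2=[]
t=18-21: P3@Q0 runs 3, rem=6, I/O yield, promote→Q0. Q0=[P2,P3] Q1=[P1] Q2=[]
t=21-24: P2@Q0 runs 3, rem=0, completes. Q0=[P3] Q1=[P1] Q2=[]
t=24-27: P3@Q0 runs 3, rem=3, I/O yield, promote→Q0. Q0=[P3] Q1=[P1] Q2=[]
t=27-30: P3@Q0 runs 3, rem=0, completes. Q0=[] Q1=[P1] Q2=[]
t=30-34: P1@Q1 runs 4, rem=0, completes. Q0=[] Q1=[] Q2=[]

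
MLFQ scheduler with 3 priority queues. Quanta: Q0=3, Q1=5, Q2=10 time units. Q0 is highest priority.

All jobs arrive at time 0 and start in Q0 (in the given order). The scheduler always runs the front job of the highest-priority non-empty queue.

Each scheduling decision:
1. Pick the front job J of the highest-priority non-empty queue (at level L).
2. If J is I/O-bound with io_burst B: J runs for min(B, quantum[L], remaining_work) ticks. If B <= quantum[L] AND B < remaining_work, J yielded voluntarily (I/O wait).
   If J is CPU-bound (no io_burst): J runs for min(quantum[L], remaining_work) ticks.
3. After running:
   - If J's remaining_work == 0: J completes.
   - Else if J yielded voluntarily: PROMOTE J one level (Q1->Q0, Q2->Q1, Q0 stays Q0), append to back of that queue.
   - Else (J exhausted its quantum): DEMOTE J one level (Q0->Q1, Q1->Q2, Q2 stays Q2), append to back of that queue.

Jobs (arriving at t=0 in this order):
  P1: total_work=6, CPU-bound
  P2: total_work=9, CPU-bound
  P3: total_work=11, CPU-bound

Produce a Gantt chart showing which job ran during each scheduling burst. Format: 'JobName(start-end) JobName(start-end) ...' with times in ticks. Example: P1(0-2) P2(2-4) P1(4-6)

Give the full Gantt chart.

Answer: P1(0-3) P2(3-6) P3(6-9) P1(9-12) P2(12-17) P3(17-22) P2(22-23) P3(23-26)

Derivation:
t=0-3: P1@Q0 runs 3, rem=3, quantum used, demote→Q1. Q0=[P2,P3] Q1=[P1] Q2=[]
t=3-6: P2@Q0 runs 3, rem=6, quantum used, demote→Q1. Q0=[P3] Q1=[P1,P2] Q2=[]
t=6-9: P3@Q0 runs 3, rem=8, quantum used, demote→Q1. Q0=[] Q1=[P1,P2,P3] Q2=[]
t=9-12: P1@Q1 runs 3, rem=0, completes. Q0=[] Q1=[P2,P3] Q2=[]
t=12-17: P2@Q1 runs 5, rem=1, quantum used, demote→Q2. Q0=[] Q1=[P3] Q2=[P2]
t=17-22: P3@Q1 runs 5, rem=3, quantum used, demote→Q2. Q0=[] Q1=[] Q2=[P2,P3]
t=22-23: P2@Q2 runs 1, rem=0, completes. Q0=[] Q1=[] Q2=[P3]
t=23-26: P3@Q2 runs 3, rem=0, completes. Q0=[] Q1=[] Q2=[]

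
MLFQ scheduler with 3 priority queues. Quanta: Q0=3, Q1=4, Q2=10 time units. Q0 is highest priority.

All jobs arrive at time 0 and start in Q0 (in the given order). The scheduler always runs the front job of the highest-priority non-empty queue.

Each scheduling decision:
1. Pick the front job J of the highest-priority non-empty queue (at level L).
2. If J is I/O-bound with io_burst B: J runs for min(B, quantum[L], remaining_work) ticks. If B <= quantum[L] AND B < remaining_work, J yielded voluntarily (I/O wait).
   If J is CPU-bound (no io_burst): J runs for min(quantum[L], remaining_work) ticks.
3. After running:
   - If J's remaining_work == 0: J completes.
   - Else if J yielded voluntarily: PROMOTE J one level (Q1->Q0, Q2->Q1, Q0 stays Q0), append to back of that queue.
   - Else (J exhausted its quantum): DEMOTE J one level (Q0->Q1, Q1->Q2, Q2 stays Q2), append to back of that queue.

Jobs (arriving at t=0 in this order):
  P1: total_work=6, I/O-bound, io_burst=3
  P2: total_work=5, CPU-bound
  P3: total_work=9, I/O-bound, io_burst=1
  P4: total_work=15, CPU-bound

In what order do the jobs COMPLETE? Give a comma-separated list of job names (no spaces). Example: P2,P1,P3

t=0-3: P1@Q0 runs 3, rem=3, I/O yield, promote→Q0. Q0=[P2,P3,P4,P1] Q1=[] Q2=[]
t=3-6: P2@Q0 runs 3, rem=2, quantum used, demote→Q1. Q0=[P3,P4,P1] Q1=[P2] Q2=[]
t=6-7: P3@Q0 runs 1, rem=8, I/O yield, promote→Q0. Q0=[P4,P1,P3] Q1=[P2] Q2=[]
t=7-10: P4@Q0 runs 3, rem=12, quantum used, demote→Q1. Q0=[P1,P3] Q1=[P2,P4] Q2=[]
t=10-13: P1@Q0 runs 3, rem=0, completes. Q0=[P3] Q1=[P2,P4] Q2=[]
t=13-14: P3@Q0 runs 1, rem=7, I/O yield, promote→Q0. Q0=[P3] Q1=[P2,P4] Q2=[]
t=14-15: P3@Q0 runs 1, rem=6, I/O yield, promote→Q0. Q0=[P3] Q1=[P2,P4] Q2=[]
t=15-16: P3@Q0 runs 1, rem=5, I/O yield, promote→Q0. Q0=[P3] Q1=[P2,P4] Q2=[]
t=16-17: P3@Q0 runs 1, rem=4, I/O yield, promote→Q0. Q0=[P3] Q1=[P2,P4] Q2=[]
t=17-18: P3@Q0 runs 1, rem=3, I/O yield, promote→Q0. Q0=[P3] Q1=[P2,P4] Q2=[]
t=18-19: P3@Q0 runs 1, rem=2, I/O yield, promote→Q0. Q0=[P3] Q1=[P2,P4] Q2=[]
t=19-20: P3@Q0 runs 1, rem=1, I/O yield, promote→Q0. Q0=[P3] Q1=[P2,P4] Q2=[]
t=20-21: P3@Q0 runs 1, rem=0, completes. Q0=[] Q1=[P2,P4] Q2=[]
t=21-23: P2@Q1 runs 2, rem=0, completes. Q0=[] Q1=[P4] Q2=[]
t=23-27: P4@Q1 runs 4, rem=8, quantum used, demote→Q2. Q0=[] Q1=[] Q2=[P4]
t=27-35: P4@Q2 runs 8, rem=0, completes. Q0=[] Q1=[] Q2=[]

Answer: P1,P3,P2,P4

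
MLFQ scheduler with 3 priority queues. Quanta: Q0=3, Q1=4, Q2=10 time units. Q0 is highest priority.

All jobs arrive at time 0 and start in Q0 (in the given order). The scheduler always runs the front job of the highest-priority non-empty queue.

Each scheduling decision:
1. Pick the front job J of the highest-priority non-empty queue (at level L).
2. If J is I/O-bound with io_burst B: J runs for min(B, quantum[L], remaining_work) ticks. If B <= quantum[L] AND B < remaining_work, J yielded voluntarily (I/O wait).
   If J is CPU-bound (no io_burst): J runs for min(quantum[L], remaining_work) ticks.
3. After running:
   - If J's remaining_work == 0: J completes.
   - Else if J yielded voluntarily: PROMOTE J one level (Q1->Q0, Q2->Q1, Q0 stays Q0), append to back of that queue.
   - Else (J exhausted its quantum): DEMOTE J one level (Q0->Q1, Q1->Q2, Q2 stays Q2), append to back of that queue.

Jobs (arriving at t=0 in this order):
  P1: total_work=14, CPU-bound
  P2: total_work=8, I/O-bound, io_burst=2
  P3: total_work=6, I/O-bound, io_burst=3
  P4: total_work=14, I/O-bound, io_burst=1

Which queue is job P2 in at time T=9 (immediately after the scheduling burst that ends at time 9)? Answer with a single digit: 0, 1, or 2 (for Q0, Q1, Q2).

t=0-3: P1@Q0 runs 3, rem=11, quantum used, demote→Q1. Q0=[P2,P3,P4] Q1=[P1] Q2=[]
t=3-5: P2@Q0 runs 2, rem=6, I/O yield, promote→Q0. Q0=[P3,P4,P2] Q1=[P1] Q2=[]
t=5-8: P3@Q0 runs 3, rem=3, I/O yield, promote→Q0. Q0=[P4,P2,P3] Q1=[P1] Q2=[]
t=8-9: P4@Q0 runs 1, rem=13, I/O yield, promote→Q0. Q0=[P2,P3,P4] Q1=[P1] Q2=[]
t=9-11: P2@Q0 runs 2, rem=4, I/O yield, promote→Q0. Q0=[P3,P4,P2] Q1=[P1] Q2=[]
t=11-14: P3@Q0 runs 3, rem=0, completes. Q0=[P4,P2] Q1=[P1] Q2=[]
t=14-15: P4@Q0 runs 1, rem=12, I/O yield, promote→Q0. Q0=[P2,P4] Q1=[P1] Q2=[]
t=15-17: P2@Q0 runs 2, rem=2, I/O yield, promote→Q0. Q0=[P4,P2] Q1=[P1] Q2=[]
t=17-18: P4@Q0 runs 1, rem=11, I/O yield, promote→Q0. Q0=[P2,P4] Q1=[P1] Q2=[]
t=18-20: P2@Q0 runs 2, rem=0, completes. Q0=[P4] Q1=[P1] Q2=[]
t=20-21: P4@Q0 runs 1, rem=10, I/O yield, promote→Q0. Q0=[P4] Q1=[P1] Q2=[]
t=21-22: P4@Q0 runs 1, rem=9, I/O yield, promote→Q0. Q0=[P4] Q1=[P1] Q2=[]
t=22-23: P4@Q0 runs 1, rem=8, I/O yield, promote→Q0. Q0=[P4] Q1=[P1] Q2=[]
t=23-24: P4@Q0 runs 1, rem=7, I/O yield, promote→Q0. Q0=[P4] Q1=[P1] Q2=[]
t=24-25: P4@Q0 runs 1, rem=6, I/O yield, promote→Q0. Q0=[P4] Q1=[P1] Q2=[]
t=25-26: P4@Q0 runs 1, rem=5, I/O yield, promote→Q0. Q0=[P4] Q1=[P1] Q2=[]
t=26-27: P4@Q0 runs 1, rem=4, I/O yield, promote→Q0. Q0=[P4] Q1=[P1] Q2=[]
t=27-28: P4@Q0 runs 1, rem=3, I/O yield, promote→Q0. Q0=[P4] Q1=[P1] Q2=[]
t=28-29: P4@Q0 runs 1, rem=2, I/O yield, promote→Q0. Q0=[P4] Q1=[P1] Q2=[]
t=29-30: P4@Q0 runs 1, rem=1, I/O yield, promote→Q0. Q0=[P4] Q1=[P1] Q2=[]
t=30-31: P4@Q0 runs 1, rem=0, completes. Q0=[] Q1=[P1] Q2=[]
t=31-35: P1@Q1 runs 4, rem=7, quantum used, demote→Q2. Q0=[] Q1=[] Q2=[P1]
t=35-42: P1@Q2 runs 7, rem=0, completes. Q0=[] Q1=[] Q2=[]

Answer: 0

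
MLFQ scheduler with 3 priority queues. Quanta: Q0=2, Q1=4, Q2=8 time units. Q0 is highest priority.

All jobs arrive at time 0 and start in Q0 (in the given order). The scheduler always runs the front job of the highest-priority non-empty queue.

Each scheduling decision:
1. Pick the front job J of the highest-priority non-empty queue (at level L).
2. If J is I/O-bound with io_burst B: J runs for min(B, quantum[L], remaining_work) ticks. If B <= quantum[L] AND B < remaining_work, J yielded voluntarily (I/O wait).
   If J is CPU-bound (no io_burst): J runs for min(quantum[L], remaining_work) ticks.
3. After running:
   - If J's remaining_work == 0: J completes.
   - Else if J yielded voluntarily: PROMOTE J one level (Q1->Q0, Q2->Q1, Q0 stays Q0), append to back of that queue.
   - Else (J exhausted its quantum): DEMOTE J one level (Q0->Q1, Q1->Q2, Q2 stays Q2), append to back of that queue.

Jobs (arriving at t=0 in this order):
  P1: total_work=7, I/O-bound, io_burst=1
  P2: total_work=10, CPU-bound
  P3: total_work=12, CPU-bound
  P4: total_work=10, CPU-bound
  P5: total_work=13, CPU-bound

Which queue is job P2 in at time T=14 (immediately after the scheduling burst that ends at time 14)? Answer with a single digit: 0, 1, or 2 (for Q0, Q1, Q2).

Answer: 1

Derivation:
t=0-1: P1@Q0 runs 1, rem=6, I/O yield, promote→Q0. Q0=[P2,P3,P4,P5,P1] Q1=[] Q2=[]
t=1-3: P2@Q0 runs 2, rem=8, quantum used, demote→Q1. Q0=[P3,P4,P5,P1] Q1=[P2] Q2=[]
t=3-5: P3@Q0 runs 2, rem=10, quantum used, demote→Q1. Q0=[P4,P5,P1] Q1=[P2,P3] Q2=[]
t=5-7: P4@Q0 runs 2, rem=8, quantum used, demote→Q1. Q0=[P5,P1] Q1=[P2,P3,P4] Q2=[]
t=7-9: P5@Q0 runs 2, rem=11, quantum used, demote→Q1. Q0=[P1] Q1=[P2,P3,P4,P5] Q2=[]
t=9-10: P1@Q0 runs 1, rem=5, I/O yield, promote→Q0. Q0=[P1] Q1=[P2,P3,P4,P5] Q2=[]
t=10-11: P1@Q0 runs 1, rem=4, I/O yield, promote→Q0. Q0=[P1] Q1=[P2,P3,P4,P5] Q2=[]
t=11-12: P1@Q0 runs 1, rem=3, I/O yield, promote→Q0. Q0=[P1] Q1=[P2,P3,P4,P5] Q2=[]
t=12-13: P1@Q0 runs 1, rem=2, I/O yield, promote→Q0. Q0=[P1] Q1=[P2,P3,P4,P5] Q2=[]
t=13-14: P1@Q0 runs 1, rem=1, I/O yield, promote→Q0. Q0=[P1] Q1=[P2,P3,P4,P5] Q2=[]
t=14-15: P1@Q0 runs 1, rem=0, completes. Q0=[] Q1=[P2,P3,P4,P5] Q2=[]
t=15-19: P2@Q1 runs 4, rem=4, quantum used, demote→Q2. Q0=[] Q1=[P3,P4,P5] Q2=[P2]
t=19-23: P3@Q1 runs 4, rem=6, quantum used, demote→Q2. Q0=[] Q1=[P4,P5] Q2=[P2,P3]
t=23-27: P4@Q1 runs 4, rem=4, quantum used, demote→Q2. Q0=[] Q1=[P5] Q2=[P2,P3,P4]
t=27-31: P5@Q1 runs 4, rem=7, quantum used, demote→Q2. Q0=[] Q1=[] Q2=[P2,P3,P4,P5]
t=31-35: P2@Q2 runs 4, rem=0, completes. Q0=[] Q1=[] Q2=[P3,P4,P5]
t=35-41: P3@Q2 runs 6, rem=0, completes. Q0=[] Q1=[] Q2=[P4,P5]
t=41-45: P4@Q2 runs 4, rem=0, completes. Q0=[] Q1=[] Q2=[P5]
t=45-52: P5@Q2 runs 7, rem=0, completes. Q0=[] Q1=[] Q2=[]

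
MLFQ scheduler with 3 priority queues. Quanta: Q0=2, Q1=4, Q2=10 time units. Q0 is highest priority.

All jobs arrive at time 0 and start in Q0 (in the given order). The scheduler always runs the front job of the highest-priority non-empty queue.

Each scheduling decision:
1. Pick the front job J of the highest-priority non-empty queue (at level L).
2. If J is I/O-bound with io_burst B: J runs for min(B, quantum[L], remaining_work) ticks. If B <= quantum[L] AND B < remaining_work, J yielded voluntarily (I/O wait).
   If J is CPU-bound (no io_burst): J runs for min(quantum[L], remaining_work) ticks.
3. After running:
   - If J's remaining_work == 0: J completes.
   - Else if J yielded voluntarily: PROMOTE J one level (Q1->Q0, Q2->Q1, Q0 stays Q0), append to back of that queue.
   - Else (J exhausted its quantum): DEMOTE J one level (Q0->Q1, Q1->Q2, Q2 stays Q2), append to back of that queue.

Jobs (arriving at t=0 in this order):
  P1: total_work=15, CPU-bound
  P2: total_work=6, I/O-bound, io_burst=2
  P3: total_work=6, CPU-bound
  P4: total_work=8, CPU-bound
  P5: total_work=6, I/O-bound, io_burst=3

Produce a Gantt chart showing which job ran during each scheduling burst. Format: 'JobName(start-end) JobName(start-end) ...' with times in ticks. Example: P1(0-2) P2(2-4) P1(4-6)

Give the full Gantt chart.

Answer: P1(0-2) P2(2-4) P3(4-6) P4(6-8) P5(8-10) P2(10-12) P2(12-14) P1(14-18) P3(18-22) P4(22-26) P5(26-29) P5(29-30) P1(30-39) P4(39-41)

Derivation:
t=0-2: P1@Q0 runs 2, rem=13, quantum used, demote→Q1. Q0=[P2,P3,P4,P5] Q1=[P1] Q2=[]
t=2-4: P2@Q0 runs 2, rem=4, I/O yield, promote→Q0. Q0=[P3,P4,P5,P2] Q1=[P1] Q2=[]
t=4-6: P3@Q0 runs 2, rem=4, quantum used, demote→Q1. Q0=[P4,P5,P2] Q1=[P1,P3] Q2=[]
t=6-8: P4@Q0 runs 2, rem=6, quantum used, demote→Q1. Q0=[P5,P2] Q1=[P1,P3,P4] Q2=[]
t=8-10: P5@Q0 runs 2, rem=4, quantum used, demote→Q1. Q0=[P2] Q1=[P1,P3,P4,P5] Q2=[]
t=10-12: P2@Q0 runs 2, rem=2, I/O yield, promote→Q0. Q0=[P2] Q1=[P1,P3,P4,P5] Q2=[]
t=12-14: P2@Q0 runs 2, rem=0, completes. Q0=[] Q1=[P1,P3,P4,P5] Q2=[]
t=14-18: P1@Q1 runs 4, rem=9, quantum used, demote→Q2. Q0=[] Q1=[P3,P4,P5] Q2=[P1]
t=18-22: P3@Q1 runs 4, rem=0, completes. Q0=[] Q1=[P4,P5] Q2=[P1]
t=22-26: P4@Q1 runs 4, rem=2, quantum used, demote→Q2. Q0=[] Q1=[P5] Q2=[P1,P4]
t=26-29: P5@Q1 runs 3, rem=1, I/O yield, promote→Q0. Q0=[P5] Q1=[] Q2=[P1,P4]
t=29-30: P5@Q0 runs 1, rem=0, completes. Q0=[] Q1=[] Q2=[P1,P4]
t=30-39: P1@Q2 runs 9, rem=0, completes. Q0=[] Q1=[] Q2=[P4]
t=39-41: P4@Q2 runs 2, rem=0, completes. Q0=[] Q1=[] Q2=[]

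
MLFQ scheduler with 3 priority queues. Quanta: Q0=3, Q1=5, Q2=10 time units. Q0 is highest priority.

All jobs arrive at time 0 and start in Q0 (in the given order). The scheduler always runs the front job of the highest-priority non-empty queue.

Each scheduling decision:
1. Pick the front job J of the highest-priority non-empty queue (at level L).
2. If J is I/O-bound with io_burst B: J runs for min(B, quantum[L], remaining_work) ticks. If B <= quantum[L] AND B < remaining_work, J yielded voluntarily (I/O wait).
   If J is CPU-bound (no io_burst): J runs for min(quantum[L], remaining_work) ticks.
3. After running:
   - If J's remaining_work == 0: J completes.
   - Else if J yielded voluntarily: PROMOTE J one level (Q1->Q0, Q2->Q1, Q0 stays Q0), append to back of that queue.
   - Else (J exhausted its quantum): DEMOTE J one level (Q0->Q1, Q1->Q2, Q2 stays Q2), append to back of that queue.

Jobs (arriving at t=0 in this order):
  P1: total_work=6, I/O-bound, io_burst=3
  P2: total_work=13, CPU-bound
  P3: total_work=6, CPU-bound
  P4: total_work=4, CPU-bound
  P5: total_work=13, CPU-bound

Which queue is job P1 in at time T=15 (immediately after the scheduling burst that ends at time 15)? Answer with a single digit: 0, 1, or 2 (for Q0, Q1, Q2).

t=0-3: P1@Q0 runs 3, rem=3, I/O yield, promote→Q0. Q0=[P2,P3,P4,P5,P1] Q1=[] Q2=[]
t=3-6: P2@Q0 runs 3, rem=10, quantum used, demote→Q1. Q0=[P3,P4,P5,P1] Q1=[P2] Q2=[]
t=6-9: P3@Q0 runs 3, rem=3, quantum used, demote→Q1. Q0=[P4,P5,P1] Q1=[P2,P3] Q2=[]
t=9-12: P4@Q0 runs 3, rem=1, quantum used, demote→Q1. Q0=[P5,P1] Q1=[P2,P3,P4] Q2=[]
t=12-15: P5@Q0 runs 3, rem=10, quantum used, demote→Q1. Q0=[P1] Q1=[P2,P3,P4,P5] Q2=[]
t=15-18: P1@Q0 runs 3, rem=0, completes. Q0=[] Q1=[P2,P3,P4,P5] Q2=[]
t=18-23: P2@Q1 runs 5, rem=5, quantum used, demote→Q2. Q0=[] Q1=[P3,P4,P5] Q2=[P2]
t=23-26: P3@Q1 runs 3, rem=0, completes. Q0=[] Q1=[P4,P5] Q2=[P2]
t=26-27: P4@Q1 runs 1, rem=0, completes. Q0=[] Q1=[P5] Q2=[P2]
t=27-32: P5@Q1 runs 5, rem=5, quantum used, demote→Q2. Q0=[] Q1=[] Q2=[P2,P5]
t=32-37: P2@Q2 runs 5, rem=0, completes. Q0=[] Q1=[] Q2=[P5]
t=37-42: P5@Q2 runs 5, rem=0, completes. Q0=[] Q1=[] Q2=[]

Answer: 0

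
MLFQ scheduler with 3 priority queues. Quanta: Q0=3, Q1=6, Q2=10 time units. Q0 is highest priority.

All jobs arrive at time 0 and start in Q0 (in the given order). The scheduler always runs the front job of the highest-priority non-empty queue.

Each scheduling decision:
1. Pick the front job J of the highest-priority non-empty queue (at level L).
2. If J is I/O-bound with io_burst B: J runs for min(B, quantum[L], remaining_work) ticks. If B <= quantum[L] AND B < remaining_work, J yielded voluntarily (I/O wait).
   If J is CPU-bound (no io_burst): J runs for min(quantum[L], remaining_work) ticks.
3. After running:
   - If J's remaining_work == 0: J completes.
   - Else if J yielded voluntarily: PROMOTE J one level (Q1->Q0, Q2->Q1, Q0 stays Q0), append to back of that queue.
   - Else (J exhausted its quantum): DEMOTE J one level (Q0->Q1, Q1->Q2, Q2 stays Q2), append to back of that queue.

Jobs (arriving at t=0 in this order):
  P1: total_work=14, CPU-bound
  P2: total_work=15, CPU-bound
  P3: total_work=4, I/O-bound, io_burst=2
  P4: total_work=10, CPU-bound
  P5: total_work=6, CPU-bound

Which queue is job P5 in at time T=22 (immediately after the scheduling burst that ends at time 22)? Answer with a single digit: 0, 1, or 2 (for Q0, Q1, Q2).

Answer: 1

Derivation:
t=0-3: P1@Q0 runs 3, rem=11, quantum used, demote→Q1. Q0=[P2,P3,P4,P5] Q1=[P1] Q2=[]
t=3-6: P2@Q0 runs 3, rem=12, quantum used, demote→Q1. Q0=[P3,P4,P5] Q1=[P1,P2] Q2=[]
t=6-8: P3@Q0 runs 2, rem=2, I/O yield, promote→Q0. Q0=[P4,P5,P3] Q1=[P1,P2] Q2=[]
t=8-11: P4@Q0 runs 3, rem=7, quantum used, demote→Q1. Q0=[P5,P3] Q1=[P1,P2,P4] Q2=[]
t=11-14: P5@Q0 runs 3, rem=3, quantum used, demote→Q1. Q0=[P3] Q1=[P1,P2,P4,P5] Q2=[]
t=14-16: P3@Q0 runs 2, rem=0, completes. Q0=[] Q1=[P1,P2,P4,P5] Q2=[]
t=16-22: P1@Q1 runs 6, rem=5, quantum used, demote→Q2. Q0=[] Q1=[P2,P4,P5] Q2=[P1]
t=22-28: P2@Q1 runs 6, rem=6, quantum used, demote→Q2. Q0=[] Q1=[P4,P5] Q2=[P1,P2]
t=28-34: P4@Q1 runs 6, rem=1, quantum used, demote→Q2. Q0=[] Q1=[P5] Q2=[P1,P2,P4]
t=34-37: P5@Q1 runs 3, rem=0, completes. Q0=[] Q1=[] Q2=[P1,P2,P4]
t=37-42: P1@Q2 runs 5, rem=0, completes. Q0=[] Q1=[] Q2=[P2,P4]
t=42-48: P2@Q2 runs 6, rem=0, completes. Q0=[] Q1=[] Q2=[P4]
t=48-49: P4@Q2 runs 1, rem=0, completes. Q0=[] Q1=[] Q2=[]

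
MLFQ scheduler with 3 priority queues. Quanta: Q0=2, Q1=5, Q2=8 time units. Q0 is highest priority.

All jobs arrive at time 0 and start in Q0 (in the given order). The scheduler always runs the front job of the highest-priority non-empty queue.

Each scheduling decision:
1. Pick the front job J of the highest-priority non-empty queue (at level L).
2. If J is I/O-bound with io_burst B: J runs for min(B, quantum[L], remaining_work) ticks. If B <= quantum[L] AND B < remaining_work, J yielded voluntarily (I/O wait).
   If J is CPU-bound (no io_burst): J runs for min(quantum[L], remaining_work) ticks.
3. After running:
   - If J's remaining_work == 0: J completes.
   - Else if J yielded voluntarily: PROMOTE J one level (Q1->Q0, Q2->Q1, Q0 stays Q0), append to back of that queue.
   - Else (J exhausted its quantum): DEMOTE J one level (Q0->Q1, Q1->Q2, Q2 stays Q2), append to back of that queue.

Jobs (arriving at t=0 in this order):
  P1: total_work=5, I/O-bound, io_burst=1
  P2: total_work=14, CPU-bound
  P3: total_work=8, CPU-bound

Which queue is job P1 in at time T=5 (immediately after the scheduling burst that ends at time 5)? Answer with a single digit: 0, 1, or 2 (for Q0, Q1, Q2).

t=0-1: P1@Q0 runs 1, rem=4, I/O yield, promote→Q0. Q0=[P2,P3,P1] Q1=[] Q2=[]
t=1-3: P2@Q0 runs 2, rem=12, quantum used, demote→Q1. Q0=[P3,P1] Q1=[P2] Q2=[]
t=3-5: P3@Q0 runs 2, rem=6, quantum used, demote→Q1. Q0=[P1] Q1=[P2,P3] Q2=[]
t=5-6: P1@Q0 runs 1, rem=3, I/O yield, promote→Q0. Q0=[P1] Q1=[P2,P3] Q2=[]
t=6-7: P1@Q0 runs 1, rem=2, I/O yield, promote→Q0. Q0=[P1] Q1=[P2,P3] Q2=[]
t=7-8: P1@Q0 runs 1, rem=1, I/O yield, promote→Q0. Q0=[P1] Q1=[P2,P3] Q2=[]
t=8-9: P1@Q0 runs 1, rem=0, completes. Q0=[] Q1=[P2,P3] Q2=[]
t=9-14: P2@Q1 runs 5, rem=7, quantum used, demote→Q2. Q0=[] Q1=[P3] Q2=[P2]
t=14-19: P3@Q1 runs 5, rem=1, quantum used, demote→Q2. Q0=[] Q1=[] Q2=[P2,P3]
t=19-26: P2@Q2 runs 7, rem=0, completes. Q0=[] Q1=[] Q2=[P3]
t=26-27: P3@Q2 runs 1, rem=0, completes. Q0=[] Q1=[] Q2=[]

Answer: 0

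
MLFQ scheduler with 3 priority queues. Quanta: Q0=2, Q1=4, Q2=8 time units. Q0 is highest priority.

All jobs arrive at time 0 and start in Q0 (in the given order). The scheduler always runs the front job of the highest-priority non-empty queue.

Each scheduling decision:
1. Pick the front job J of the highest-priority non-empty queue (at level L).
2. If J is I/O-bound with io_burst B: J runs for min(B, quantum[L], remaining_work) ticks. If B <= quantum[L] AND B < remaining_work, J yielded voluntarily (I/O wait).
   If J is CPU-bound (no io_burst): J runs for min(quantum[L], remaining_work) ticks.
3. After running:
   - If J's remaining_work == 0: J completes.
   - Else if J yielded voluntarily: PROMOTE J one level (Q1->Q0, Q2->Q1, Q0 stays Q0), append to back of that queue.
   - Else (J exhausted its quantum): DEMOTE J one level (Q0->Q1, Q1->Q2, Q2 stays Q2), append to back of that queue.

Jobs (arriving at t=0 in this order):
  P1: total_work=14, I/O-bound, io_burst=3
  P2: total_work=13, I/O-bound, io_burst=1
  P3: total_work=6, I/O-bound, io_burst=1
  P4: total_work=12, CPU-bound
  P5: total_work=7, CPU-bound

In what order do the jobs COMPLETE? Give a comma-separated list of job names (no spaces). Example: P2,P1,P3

Answer: P3,P2,P1,P4,P5

Derivation:
t=0-2: P1@Q0 runs 2, rem=12, quantum used, demote→Q1. Q0=[P2,P3,P4,P5] Q1=[P1] Q2=[]
t=2-3: P2@Q0 runs 1, rem=12, I/O yield, promote→Q0. Q0=[P3,P4,P5,P2] Q1=[P1] Q2=[]
t=3-4: P3@Q0 runs 1, rem=5, I/O yield, promote→Q0. Q0=[P4,P5,P2,P3] Q1=[P1] Q2=[]
t=4-6: P4@Q0 runs 2, rem=10, quantum used, demote→Q1. Q0=[P5,P2,P3] Q1=[P1,P4] Q2=[]
t=6-8: P5@Q0 runs 2, rem=5, quantum used, demote→Q1. Q0=[P2,P3] Q1=[P1,P4,P5] Q2=[]
t=8-9: P2@Q0 runs 1, rem=11, I/O yield, promote→Q0. Q0=[P3,P2] Q1=[P1,P4,P5] Q2=[]
t=9-10: P3@Q0 runs 1, rem=4, I/O yield, promote→Q0. Q0=[P2,P3] Q1=[P1,P4,P5] Q2=[]
t=10-11: P2@Q0 runs 1, rem=10, I/O yield, promote→Q0. Q0=[P3,P2] Q1=[P1,P4,P5] Q2=[]
t=11-12: P3@Q0 runs 1, rem=3, I/O yield, promote→Q0. Q0=[P2,P3] Q1=[P1,P4,P5] Q2=[]
t=12-13: P2@Q0 runs 1, rem=9, I/O yield, promote→Q0. Q0=[P3,P2] Q1=[P1,P4,P5] Q2=[]
t=13-14: P3@Q0 runs 1, rem=2, I/O yield, promote→Q0. Q0=[P2,P3] Q1=[P1,P4,P5] Q2=[]
t=14-15: P2@Q0 runs 1, rem=8, I/O yield, promote→Q0. Q0=[P3,P2] Q1=[P1,P4,P5] Q2=[]
t=15-16: P3@Q0 runs 1, rem=1, I/O yield, promote→Q0. Q0=[P2,P3] Q1=[P1,P4,P5] Q2=[]
t=16-17: P2@Q0 runs 1, rem=7, I/O yield, promote→Q0. Q0=[P3,P2] Q1=[P1,P4,P5] Q2=[]
t=17-18: P3@Q0 runs 1, rem=0, completes. Q0=[P2] Q1=[P1,P4,P5] Q2=[]
t=18-19: P2@Q0 runs 1, rem=6, I/O yield, promote→Q0. Q0=[P2] Q1=[P1,P4,P5] Q2=[]
t=19-20: P2@Q0 runs 1, rem=5, I/O yield, promote→Q0. Q0=[P2] Q1=[P1,P4,P5] Q2=[]
t=20-21: P2@Q0 runs 1, rem=4, I/O yield, promote→Q0. Q0=[P2] Q1=[P1,P4,P5] Q2=[]
t=21-22: P2@Q0 runs 1, rem=3, I/O yield, promote→Q0. Q0=[P2] Q1=[P1,P4,P5] Q2=[]
t=22-23: P2@Q0 runs 1, rem=2, I/O yield, promote→Q0. Q0=[P2] Q1=[P1,P4,P5] Q2=[]
t=23-24: P2@Q0 runs 1, rem=1, I/O yield, promote→Q0. Q0=[P2] Q1=[P1,P4,P5] Q2=[]
t=24-25: P2@Q0 runs 1, rem=0, completes. Q0=[] Q1=[P1,P4,P5] Q2=[]
t=25-28: P1@Q1 runs 3, rem=9, I/O yield, promote→Q0. Q0=[P1] Q1=[P4,P5] Q2=[]
t=28-30: P1@Q0 runs 2, rem=7, quantum used, demote→Q1. Q0=[] Q1=[P4,P5,P1] Q2=[]
t=30-34: P4@Q1 runs 4, rem=6, quantum used, demote→Q2. Q0=[] Q1=[P5,P1] Q2=[P4]
t=34-38: P5@Q1 runs 4, rem=1, quantum used, demote→Q2. Q0=[] Q1=[P1] Q2=[P4,P5]
t=38-41: P1@Q1 runs 3, rem=4, I/O yield, promote→Q0. Q0=[P1] Q1=[] Q2=[P4,P5]
t=41-43: P1@Q0 runs 2, rem=2, quantum used, demote→Q1. Q0=[] Q1=[P1] Q2=[P4,P5]
t=43-45: P1@Q1 runs 2, rem=0, completes. Q0=[] Q1=[] Q2=[P4,P5]
t=45-51: P4@Q2 runs 6, rem=0, completes. Q0=[] Q1=[] Q2=[P5]
t=51-52: P5@Q2 runs 1, rem=0, completes. Q0=[] Q1=[] Q2=[]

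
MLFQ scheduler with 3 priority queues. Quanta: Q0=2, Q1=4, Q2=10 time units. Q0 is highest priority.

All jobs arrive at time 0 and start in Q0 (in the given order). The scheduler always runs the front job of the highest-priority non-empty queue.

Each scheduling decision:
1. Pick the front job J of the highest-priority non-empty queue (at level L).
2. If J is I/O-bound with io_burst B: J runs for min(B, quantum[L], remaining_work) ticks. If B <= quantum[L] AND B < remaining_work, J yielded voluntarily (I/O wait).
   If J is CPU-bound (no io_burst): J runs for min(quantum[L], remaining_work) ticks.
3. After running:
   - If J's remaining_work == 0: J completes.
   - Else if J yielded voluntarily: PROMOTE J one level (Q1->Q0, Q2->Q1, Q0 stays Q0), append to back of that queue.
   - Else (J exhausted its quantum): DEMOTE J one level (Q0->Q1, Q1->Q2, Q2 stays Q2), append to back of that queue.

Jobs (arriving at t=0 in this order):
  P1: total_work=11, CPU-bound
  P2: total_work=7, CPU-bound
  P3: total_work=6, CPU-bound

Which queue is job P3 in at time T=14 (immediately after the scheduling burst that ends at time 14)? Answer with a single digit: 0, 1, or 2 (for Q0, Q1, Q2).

Answer: 1

Derivation:
t=0-2: P1@Q0 runs 2, rem=9, quantum used, demote→Q1. Q0=[P2,P3] Q1=[P1] Q2=[]
t=2-4: P2@Q0 runs 2, rem=5, quantum used, demote→Q1. Q0=[P3] Q1=[P1,P2] Q2=[]
t=4-6: P3@Q0 runs 2, rem=4, quantum used, demote→Q1. Q0=[] Q1=[P1,P2,P3] Q2=[]
t=6-10: P1@Q1 runs 4, rem=5, quantum used, demote→Q2. Q0=[] Q1=[P2,P3] Q2=[P1]
t=10-14: P2@Q1 runs 4, rem=1, quantum used, demote→Q2. Q0=[] Q1=[P3] Q2=[P1,P2]
t=14-18: P3@Q1 runs 4, rem=0, completes. Q0=[] Q1=[] Q2=[P1,P2]
t=18-23: P1@Q2 runs 5, rem=0, completes. Q0=[] Q1=[] Q2=[P2]
t=23-24: P2@Q2 runs 1, rem=0, completes. Q0=[] Q1=[] Q2=[]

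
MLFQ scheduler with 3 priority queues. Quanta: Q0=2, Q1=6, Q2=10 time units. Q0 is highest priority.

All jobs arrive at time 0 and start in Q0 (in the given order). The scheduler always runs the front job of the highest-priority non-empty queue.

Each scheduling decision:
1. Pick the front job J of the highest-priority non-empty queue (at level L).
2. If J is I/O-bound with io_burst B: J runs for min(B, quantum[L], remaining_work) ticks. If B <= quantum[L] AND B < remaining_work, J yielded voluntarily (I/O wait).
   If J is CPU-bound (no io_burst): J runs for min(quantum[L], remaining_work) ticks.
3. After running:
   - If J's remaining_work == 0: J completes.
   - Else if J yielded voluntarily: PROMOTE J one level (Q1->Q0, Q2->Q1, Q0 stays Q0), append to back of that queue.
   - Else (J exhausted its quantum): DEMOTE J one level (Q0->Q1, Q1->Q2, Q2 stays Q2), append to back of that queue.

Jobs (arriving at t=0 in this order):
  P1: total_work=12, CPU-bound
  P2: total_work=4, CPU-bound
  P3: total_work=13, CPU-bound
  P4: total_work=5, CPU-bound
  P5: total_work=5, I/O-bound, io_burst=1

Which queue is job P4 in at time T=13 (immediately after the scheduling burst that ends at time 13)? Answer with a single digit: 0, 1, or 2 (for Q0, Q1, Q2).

t=0-2: P1@Q0 runs 2, rem=10, quantum used, demote→Q1. Q0=[P2,P3,P4,P5] Q1=[P1] Q2=[]
t=2-4: P2@Q0 runs 2, rem=2, quantum used, demote→Q1. Q0=[P3,P4,P5] Q1=[P1,P2] Q2=[]
t=4-6: P3@Q0 runs 2, rem=11, quantum used, demote→Q1. Q0=[P4,P5] Q1=[P1,P2,P3] Q2=[]
t=6-8: P4@Q0 runs 2, rem=3, quantum used, demote→Q1. Q0=[P5] Q1=[P1,P2,P3,P4] Q2=[]
t=8-9: P5@Q0 runs 1, rem=4, I/O yield, promote→Q0. Q0=[P5] Q1=[P1,P2,P3,P4] Q2=[]
t=9-10: P5@Q0 runs 1, rem=3, I/O yield, promote→Q0. Q0=[P5] Q1=[P1,P2,P3,P4] Q2=[]
t=10-11: P5@Q0 runs 1, rem=2, I/O yield, promote→Q0. Q0=[P5] Q1=[P1,P2,P3,P4] Q2=[]
t=11-12: P5@Q0 runs 1, rem=1, I/O yield, promote→Q0. Q0=[P5] Q1=[P1,P2,P3,P4] Q2=[]
t=12-13: P5@Q0 runs 1, rem=0, completes. Q0=[] Q1=[P1,P2,P3,P4] Q2=[]
t=13-19: P1@Q1 runs 6, rem=4, quantum used, demote→Q2. Q0=[] Q1=[P2,P3,P4] Q2=[P1]
t=19-21: P2@Q1 runs 2, rem=0, completes. Q0=[] Q1=[P3,P4] Q2=[P1]
t=21-27: P3@Q1 runs 6, rem=5, quantum used, demote→Q2. Q0=[] Q1=[P4] Q2=[P1,P3]
t=27-30: P4@Q1 runs 3, rem=0, completes. Q0=[] Q1=[] Q2=[P1,P3]
t=30-34: P1@Q2 runs 4, rem=0, completes. Q0=[] Q1=[] Q2=[P3]
t=34-39: P3@Q2 runs 5, rem=0, completes. Q0=[] Q1=[] Q2=[]

Answer: 1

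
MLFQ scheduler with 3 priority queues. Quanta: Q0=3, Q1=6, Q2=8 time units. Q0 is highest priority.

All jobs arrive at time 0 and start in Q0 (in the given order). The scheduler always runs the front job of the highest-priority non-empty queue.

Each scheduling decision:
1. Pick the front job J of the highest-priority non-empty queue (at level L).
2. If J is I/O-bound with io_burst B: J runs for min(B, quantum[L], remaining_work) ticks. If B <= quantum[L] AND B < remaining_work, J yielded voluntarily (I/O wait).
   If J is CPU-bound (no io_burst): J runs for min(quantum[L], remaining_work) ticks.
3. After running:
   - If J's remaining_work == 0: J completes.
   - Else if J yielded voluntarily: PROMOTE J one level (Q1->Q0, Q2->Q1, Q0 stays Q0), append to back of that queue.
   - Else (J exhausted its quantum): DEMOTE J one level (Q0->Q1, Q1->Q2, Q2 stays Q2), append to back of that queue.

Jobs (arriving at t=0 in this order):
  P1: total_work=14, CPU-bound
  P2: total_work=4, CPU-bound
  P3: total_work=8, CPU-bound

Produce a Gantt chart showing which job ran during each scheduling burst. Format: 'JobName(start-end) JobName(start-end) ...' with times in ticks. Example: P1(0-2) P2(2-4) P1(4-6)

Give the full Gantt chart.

Answer: P1(0-3) P2(3-6) P3(6-9) P1(9-15) P2(15-16) P3(16-21) P1(21-26)

Derivation:
t=0-3: P1@Q0 runs 3, rem=11, quantum used, demote→Q1. Q0=[P2,P3] Q1=[P1] Q2=[]
t=3-6: P2@Q0 runs 3, rem=1, quantum used, demote→Q1. Q0=[P3] Q1=[P1,P2] Q2=[]
t=6-9: P3@Q0 runs 3, rem=5, quantum used, demote→Q1. Q0=[] Q1=[P1,P2,P3] Q2=[]
t=9-15: P1@Q1 runs 6, rem=5, quantum used, demote→Q2. Q0=[] Q1=[P2,P3] Q2=[P1]
t=15-16: P2@Q1 runs 1, rem=0, completes. Q0=[] Q1=[P3] Q2=[P1]
t=16-21: P3@Q1 runs 5, rem=0, completes. Q0=[] Q1=[] Q2=[P1]
t=21-26: P1@Q2 runs 5, rem=0, completes. Q0=[] Q1=[] Q2=[]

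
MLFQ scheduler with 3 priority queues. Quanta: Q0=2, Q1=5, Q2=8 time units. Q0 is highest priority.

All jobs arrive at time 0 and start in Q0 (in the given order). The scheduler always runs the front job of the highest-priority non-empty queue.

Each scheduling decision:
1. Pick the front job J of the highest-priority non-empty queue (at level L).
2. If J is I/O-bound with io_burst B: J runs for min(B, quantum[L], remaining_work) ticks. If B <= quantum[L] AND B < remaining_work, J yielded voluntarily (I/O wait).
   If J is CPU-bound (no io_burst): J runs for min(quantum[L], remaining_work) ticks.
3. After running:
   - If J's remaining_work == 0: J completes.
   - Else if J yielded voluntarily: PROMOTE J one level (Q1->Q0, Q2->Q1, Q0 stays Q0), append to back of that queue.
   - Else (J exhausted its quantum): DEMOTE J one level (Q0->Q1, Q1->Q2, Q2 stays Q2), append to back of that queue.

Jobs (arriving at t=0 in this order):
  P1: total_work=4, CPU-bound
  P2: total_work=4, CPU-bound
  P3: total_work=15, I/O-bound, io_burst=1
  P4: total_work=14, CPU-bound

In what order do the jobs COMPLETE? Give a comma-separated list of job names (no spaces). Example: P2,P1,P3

Answer: P3,P1,P2,P4

Derivation:
t=0-2: P1@Q0 runs 2, rem=2, quantum used, demote→Q1. Q0=[P2,P3,P4] Q1=[P1] Q2=[]
t=2-4: P2@Q0 runs 2, rem=2, quantum used, demote→Q1. Q0=[P3,P4] Q1=[P1,P2] Q2=[]
t=4-5: P3@Q0 runs 1, rem=14, I/O yield, promote→Q0. Q0=[P4,P3] Q1=[P1,P2] Q2=[]
t=5-7: P4@Q0 runs 2, rem=12, quantum used, demote→Q1. Q0=[P3] Q1=[P1,P2,P4] Q2=[]
t=7-8: P3@Q0 runs 1, rem=13, I/O yield, promote→Q0. Q0=[P3] Q1=[P1,P2,P4] Q2=[]
t=8-9: P3@Q0 runs 1, rem=12, I/O yield, promote→Q0. Q0=[P3] Q1=[P1,P2,P4] Q2=[]
t=9-10: P3@Q0 runs 1, rem=11, I/O yield, promote→Q0. Q0=[P3] Q1=[P1,P2,P4] Q2=[]
t=10-11: P3@Q0 runs 1, rem=10, I/O yield, promote→Q0. Q0=[P3] Q1=[P1,P2,P4] Q2=[]
t=11-12: P3@Q0 runs 1, rem=9, I/O yield, promote→Q0. Q0=[P3] Q1=[P1,P2,P4] Q2=[]
t=12-13: P3@Q0 runs 1, rem=8, I/O yield, promote→Q0. Q0=[P3] Q1=[P1,P2,P4] Q2=[]
t=13-14: P3@Q0 runs 1, rem=7, I/O yield, promote→Q0. Q0=[P3] Q1=[P1,P2,P4] Q2=[]
t=14-15: P3@Q0 runs 1, rem=6, I/O yield, promote→Q0. Q0=[P3] Q1=[P1,P2,P4] Q2=[]
t=15-16: P3@Q0 runs 1, rem=5, I/O yield, promote→Q0. Q0=[P3] Q1=[P1,P2,P4] Q2=[]
t=16-17: P3@Q0 runs 1, rem=4, I/O yield, promote→Q0. Q0=[P3] Q1=[P1,P2,P4] Q2=[]
t=17-18: P3@Q0 runs 1, rem=3, I/O yield, promote→Q0. Q0=[P3] Q1=[P1,P2,P4] Q2=[]
t=18-19: P3@Q0 runs 1, rem=2, I/O yield, promote→Q0. Q0=[P3] Q1=[P1,P2,P4] Q2=[]
t=19-20: P3@Q0 runs 1, rem=1, I/O yield, promote→Q0. Q0=[P3] Q1=[P1,P2,P4] Q2=[]
t=20-21: P3@Q0 runs 1, rem=0, completes. Q0=[] Q1=[P1,P2,P4] Q2=[]
t=21-23: P1@Q1 runs 2, rem=0, completes. Q0=[] Q1=[P2,P4] Q2=[]
t=23-25: P2@Q1 runs 2, rem=0, completes. Q0=[] Q1=[P4] Q2=[]
t=25-30: P4@Q1 runs 5, rem=7, quantum used, demote→Q2. Q0=[] Q1=[] Q2=[P4]
t=30-37: P4@Q2 runs 7, rem=0, completes. Q0=[] Q1=[] Q2=[]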